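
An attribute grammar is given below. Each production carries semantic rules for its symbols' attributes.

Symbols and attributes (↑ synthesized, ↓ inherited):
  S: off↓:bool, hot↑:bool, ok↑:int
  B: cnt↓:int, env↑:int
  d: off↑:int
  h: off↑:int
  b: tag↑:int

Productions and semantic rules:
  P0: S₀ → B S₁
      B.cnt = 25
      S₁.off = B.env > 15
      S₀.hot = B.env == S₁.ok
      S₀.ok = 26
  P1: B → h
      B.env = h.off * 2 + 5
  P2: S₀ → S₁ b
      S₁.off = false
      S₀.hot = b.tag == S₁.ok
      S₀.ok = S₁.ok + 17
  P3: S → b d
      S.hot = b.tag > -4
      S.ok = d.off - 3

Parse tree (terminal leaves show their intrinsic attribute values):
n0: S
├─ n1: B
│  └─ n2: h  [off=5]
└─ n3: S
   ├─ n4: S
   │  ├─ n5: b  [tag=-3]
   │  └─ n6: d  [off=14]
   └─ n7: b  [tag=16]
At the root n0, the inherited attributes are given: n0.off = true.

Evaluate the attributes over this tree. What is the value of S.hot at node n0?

1. n0.off = true  [given at root]
2. n1.cnt = 25  [25]
3. n2.off = 5  [terminal]
4. n1.env = 15  [h.off * 2 + 5]
5. n3.off = false  [B.env > 15]
6. n4.off = false  [false]
7. n5.tag = -3  [terminal]
8. n6.off = 14  [terminal]
9. n4.hot = true  [b.tag > -4]
10. n4.ok = 11  [d.off - 3]
11. n7.tag = 16  [terminal]
12. n3.hot = false  [b.tag == S₁.ok]
13. n3.ok = 28  [S₁.ok + 17]
14. n0.hot = false  [B.env == S₁.ok]
15. n0.ok = 26  [26]

false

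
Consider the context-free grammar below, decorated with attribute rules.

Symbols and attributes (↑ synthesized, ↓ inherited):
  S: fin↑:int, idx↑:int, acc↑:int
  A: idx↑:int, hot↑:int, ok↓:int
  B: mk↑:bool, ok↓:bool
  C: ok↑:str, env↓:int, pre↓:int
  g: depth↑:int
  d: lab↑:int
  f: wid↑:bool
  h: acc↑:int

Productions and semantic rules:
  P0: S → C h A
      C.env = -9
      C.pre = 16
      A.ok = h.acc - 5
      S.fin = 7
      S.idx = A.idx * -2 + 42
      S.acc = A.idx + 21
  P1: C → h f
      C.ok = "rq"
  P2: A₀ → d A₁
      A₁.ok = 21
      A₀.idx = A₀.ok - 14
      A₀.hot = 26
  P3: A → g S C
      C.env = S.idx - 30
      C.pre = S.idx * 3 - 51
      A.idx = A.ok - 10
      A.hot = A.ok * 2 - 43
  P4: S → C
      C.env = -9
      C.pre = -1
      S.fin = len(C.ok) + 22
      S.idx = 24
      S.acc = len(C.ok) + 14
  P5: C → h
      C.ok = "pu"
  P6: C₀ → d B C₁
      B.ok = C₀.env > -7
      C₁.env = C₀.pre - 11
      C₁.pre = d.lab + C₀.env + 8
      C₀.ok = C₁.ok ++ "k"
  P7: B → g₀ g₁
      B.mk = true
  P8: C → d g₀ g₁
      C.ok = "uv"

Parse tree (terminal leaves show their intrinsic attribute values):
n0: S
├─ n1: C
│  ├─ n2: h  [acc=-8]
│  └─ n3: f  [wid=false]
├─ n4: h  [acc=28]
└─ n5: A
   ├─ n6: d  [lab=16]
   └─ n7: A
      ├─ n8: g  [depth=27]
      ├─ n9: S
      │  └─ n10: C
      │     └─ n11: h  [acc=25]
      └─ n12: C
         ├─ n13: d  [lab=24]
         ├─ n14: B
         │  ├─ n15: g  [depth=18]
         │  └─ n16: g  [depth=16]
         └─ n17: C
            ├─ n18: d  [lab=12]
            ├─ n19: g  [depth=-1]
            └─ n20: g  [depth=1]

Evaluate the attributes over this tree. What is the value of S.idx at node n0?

1. n1.env = -9  [-9]
2. n1.pre = 16  [16]
3. n2.acc = -8  [terminal]
4. n3.wid = false  [terminal]
5. n1.ok = "rq"  ["rq"]
6. n4.acc = 28  [terminal]
7. n5.ok = 23  [h.acc - 5]
8. n6.lab = 16  [terminal]
9. n7.ok = 21  [21]
10. n8.depth = 27  [terminal]
11. n10.env = -9  [-9]
12. n10.pre = -1  [-1]
13. n11.acc = 25  [terminal]
14. n10.ok = "pu"  ["pu"]
15. n9.fin = 24  [len(C.ok) + 22]
16. n9.idx = 24  [24]
17. n9.acc = 16  [len(C.ok) + 14]
18. n12.env = -6  [S.idx - 30]
19. n12.pre = 21  [S.idx * 3 - 51]
20. n13.lab = 24  [terminal]
21. n14.ok = true  [C₀.env > -7]
22. n15.depth = 18  [terminal]
23. n16.depth = 16  [terminal]
24. n14.mk = true  [true]
25. n17.env = 10  [C₀.pre - 11]
26. n17.pre = 26  [d.lab + C₀.env + 8]
27. n18.lab = 12  [terminal]
28. n19.depth = -1  [terminal]
29. n20.depth = 1  [terminal]
30. n17.ok = "uv"  ["uv"]
31. n12.ok = "uvk"  [C₁.ok ++ "k"]
32. n7.idx = 11  [A.ok - 10]
33. n7.hot = -1  [A.ok * 2 - 43]
34. n5.idx = 9  [A₀.ok - 14]
35. n5.hot = 26  [26]
36. n0.fin = 7  [7]
37. n0.idx = 24  [A.idx * -2 + 42]
38. n0.acc = 30  [A.idx + 21]

24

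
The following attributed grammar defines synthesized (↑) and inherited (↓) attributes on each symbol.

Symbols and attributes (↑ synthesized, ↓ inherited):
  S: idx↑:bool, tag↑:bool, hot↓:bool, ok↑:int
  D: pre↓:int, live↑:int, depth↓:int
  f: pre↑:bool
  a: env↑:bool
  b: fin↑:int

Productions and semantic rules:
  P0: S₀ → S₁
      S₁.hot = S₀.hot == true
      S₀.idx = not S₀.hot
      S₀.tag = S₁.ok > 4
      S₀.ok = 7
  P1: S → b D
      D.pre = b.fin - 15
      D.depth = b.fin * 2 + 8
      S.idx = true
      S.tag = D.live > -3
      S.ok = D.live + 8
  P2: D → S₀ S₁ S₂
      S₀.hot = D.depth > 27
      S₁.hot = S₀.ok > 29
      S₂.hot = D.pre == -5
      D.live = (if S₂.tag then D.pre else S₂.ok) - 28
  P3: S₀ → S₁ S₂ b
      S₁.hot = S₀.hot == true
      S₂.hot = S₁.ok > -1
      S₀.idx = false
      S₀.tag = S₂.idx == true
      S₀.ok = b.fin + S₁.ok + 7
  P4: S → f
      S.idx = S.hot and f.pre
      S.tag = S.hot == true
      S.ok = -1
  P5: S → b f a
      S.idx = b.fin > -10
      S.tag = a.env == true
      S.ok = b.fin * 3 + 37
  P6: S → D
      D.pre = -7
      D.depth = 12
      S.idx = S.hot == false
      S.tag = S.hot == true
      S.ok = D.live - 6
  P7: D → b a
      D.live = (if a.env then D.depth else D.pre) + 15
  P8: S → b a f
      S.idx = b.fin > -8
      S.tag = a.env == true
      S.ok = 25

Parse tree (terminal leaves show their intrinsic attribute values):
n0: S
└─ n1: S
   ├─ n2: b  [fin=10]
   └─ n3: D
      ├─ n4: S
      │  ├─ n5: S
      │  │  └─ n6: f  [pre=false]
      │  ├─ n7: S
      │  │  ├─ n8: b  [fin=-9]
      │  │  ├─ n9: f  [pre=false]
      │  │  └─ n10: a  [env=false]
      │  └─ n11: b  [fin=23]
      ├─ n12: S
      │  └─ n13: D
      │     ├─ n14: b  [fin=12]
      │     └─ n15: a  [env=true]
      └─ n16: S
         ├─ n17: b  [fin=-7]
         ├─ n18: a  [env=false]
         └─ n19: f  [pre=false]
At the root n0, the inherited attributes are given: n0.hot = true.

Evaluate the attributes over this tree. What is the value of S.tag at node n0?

1. n0.hot = true  [given at root]
2. n1.hot = true  [S₀.hot == true]
3. n2.fin = 10  [terminal]
4. n3.pre = -5  [b.fin - 15]
5. n3.depth = 28  [b.fin * 2 + 8]
6. n4.hot = true  [D.depth > 27]
7. n5.hot = true  [S₀.hot == true]
8. n6.pre = false  [terminal]
9. n5.idx = false  [S.hot and f.pre]
10. n5.tag = true  [S.hot == true]
11. n5.ok = -1  [-1]
12. n7.hot = false  [S₁.ok > -1]
13. n8.fin = -9  [terminal]
14. n9.pre = false  [terminal]
15. n10.env = false  [terminal]
16. n7.idx = true  [b.fin > -10]
17. n7.tag = false  [a.env == true]
18. n7.ok = 10  [b.fin * 3 + 37]
19. n11.fin = 23  [terminal]
20. n4.idx = false  [false]
21. n4.tag = true  [S₂.idx == true]
22. n4.ok = 29  [b.fin + S₁.ok + 7]
23. n12.hot = false  [S₀.ok > 29]
24. n13.pre = -7  [-7]
25. n13.depth = 12  [12]
26. n14.fin = 12  [terminal]
27. n15.env = true  [terminal]
28. n13.live = 27  [(if a.env then D.depth else D.pre) + 15]
29. n12.idx = true  [S.hot == false]
30. n12.tag = false  [S.hot == true]
31. n12.ok = 21  [D.live - 6]
32. n16.hot = true  [D.pre == -5]
33. n17.fin = -7  [terminal]
34. n18.env = false  [terminal]
35. n19.pre = false  [terminal]
36. n16.idx = true  [b.fin > -8]
37. n16.tag = false  [a.env == true]
38. n16.ok = 25  [25]
39. n3.live = -3  [(if S₂.tag then D.pre else S₂.ok) - 28]
40. n1.idx = true  [true]
41. n1.tag = false  [D.live > -3]
42. n1.ok = 5  [D.live + 8]
43. n0.idx = false  [not S₀.hot]
44. n0.tag = true  [S₁.ok > 4]
45. n0.ok = 7  [7]

true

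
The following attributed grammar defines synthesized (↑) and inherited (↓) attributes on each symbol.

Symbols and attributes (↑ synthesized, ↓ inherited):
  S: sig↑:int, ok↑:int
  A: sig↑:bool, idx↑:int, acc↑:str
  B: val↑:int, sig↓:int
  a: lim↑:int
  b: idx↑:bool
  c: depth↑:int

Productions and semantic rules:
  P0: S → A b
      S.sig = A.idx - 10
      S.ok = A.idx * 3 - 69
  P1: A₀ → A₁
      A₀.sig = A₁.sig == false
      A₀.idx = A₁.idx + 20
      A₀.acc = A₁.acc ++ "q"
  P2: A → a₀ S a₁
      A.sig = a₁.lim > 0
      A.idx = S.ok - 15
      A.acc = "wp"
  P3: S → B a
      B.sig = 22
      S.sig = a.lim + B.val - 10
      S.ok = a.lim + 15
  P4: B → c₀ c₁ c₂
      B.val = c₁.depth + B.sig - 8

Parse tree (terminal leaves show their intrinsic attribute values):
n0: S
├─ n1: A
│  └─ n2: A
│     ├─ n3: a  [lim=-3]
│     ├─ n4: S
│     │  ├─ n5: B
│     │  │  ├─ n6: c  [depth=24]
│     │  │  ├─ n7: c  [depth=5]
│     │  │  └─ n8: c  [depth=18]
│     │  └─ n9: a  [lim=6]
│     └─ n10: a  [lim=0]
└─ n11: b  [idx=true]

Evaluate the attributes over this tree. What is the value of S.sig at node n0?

1. n3.lim = -3  [terminal]
2. n5.sig = 22  [22]
3. n6.depth = 24  [terminal]
4. n7.depth = 5  [terminal]
5. n8.depth = 18  [terminal]
6. n5.val = 19  [c₁.depth + B.sig - 8]
7. n9.lim = 6  [terminal]
8. n4.sig = 15  [a.lim + B.val - 10]
9. n4.ok = 21  [a.lim + 15]
10. n10.lim = 0  [terminal]
11. n2.sig = false  [a₁.lim > 0]
12. n2.idx = 6  [S.ok - 15]
13. n2.acc = "wp"  ["wp"]
14. n1.sig = true  [A₁.sig == false]
15. n1.idx = 26  [A₁.idx + 20]
16. n1.acc = "wpq"  [A₁.acc ++ "q"]
17. n11.idx = true  [terminal]
18. n0.sig = 16  [A.idx - 10]
19. n0.ok = 9  [A.idx * 3 - 69]

16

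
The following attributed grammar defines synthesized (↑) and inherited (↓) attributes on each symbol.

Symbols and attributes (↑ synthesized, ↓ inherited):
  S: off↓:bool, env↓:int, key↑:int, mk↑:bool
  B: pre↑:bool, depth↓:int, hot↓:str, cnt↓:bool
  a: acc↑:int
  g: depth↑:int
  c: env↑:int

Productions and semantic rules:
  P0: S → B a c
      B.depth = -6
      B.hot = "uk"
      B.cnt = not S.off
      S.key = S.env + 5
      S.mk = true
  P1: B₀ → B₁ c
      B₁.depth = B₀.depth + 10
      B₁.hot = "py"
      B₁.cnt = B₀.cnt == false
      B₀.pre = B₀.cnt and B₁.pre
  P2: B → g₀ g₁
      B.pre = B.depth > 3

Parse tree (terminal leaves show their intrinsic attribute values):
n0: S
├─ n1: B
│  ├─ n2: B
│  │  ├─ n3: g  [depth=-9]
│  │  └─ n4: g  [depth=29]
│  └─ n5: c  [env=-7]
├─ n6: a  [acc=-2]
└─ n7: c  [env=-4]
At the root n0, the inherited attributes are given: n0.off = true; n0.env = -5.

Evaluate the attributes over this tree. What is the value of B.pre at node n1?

false

1. n0.off = true  [given at root]
2. n0.env = -5  [given at root]
3. n1.depth = -6  [-6]
4. n1.hot = "uk"  ["uk"]
5. n1.cnt = false  [not S.off]
6. n2.depth = 4  [B₀.depth + 10]
7. n2.hot = "py"  ["py"]
8. n2.cnt = true  [B₀.cnt == false]
9. n3.depth = -9  [terminal]
10. n4.depth = 29  [terminal]
11. n2.pre = true  [B.depth > 3]
12. n5.env = -7  [terminal]
13. n1.pre = false  [B₀.cnt and B₁.pre]
14. n6.acc = -2  [terminal]
15. n7.env = -4  [terminal]
16. n0.key = 0  [S.env + 5]
17. n0.mk = true  [true]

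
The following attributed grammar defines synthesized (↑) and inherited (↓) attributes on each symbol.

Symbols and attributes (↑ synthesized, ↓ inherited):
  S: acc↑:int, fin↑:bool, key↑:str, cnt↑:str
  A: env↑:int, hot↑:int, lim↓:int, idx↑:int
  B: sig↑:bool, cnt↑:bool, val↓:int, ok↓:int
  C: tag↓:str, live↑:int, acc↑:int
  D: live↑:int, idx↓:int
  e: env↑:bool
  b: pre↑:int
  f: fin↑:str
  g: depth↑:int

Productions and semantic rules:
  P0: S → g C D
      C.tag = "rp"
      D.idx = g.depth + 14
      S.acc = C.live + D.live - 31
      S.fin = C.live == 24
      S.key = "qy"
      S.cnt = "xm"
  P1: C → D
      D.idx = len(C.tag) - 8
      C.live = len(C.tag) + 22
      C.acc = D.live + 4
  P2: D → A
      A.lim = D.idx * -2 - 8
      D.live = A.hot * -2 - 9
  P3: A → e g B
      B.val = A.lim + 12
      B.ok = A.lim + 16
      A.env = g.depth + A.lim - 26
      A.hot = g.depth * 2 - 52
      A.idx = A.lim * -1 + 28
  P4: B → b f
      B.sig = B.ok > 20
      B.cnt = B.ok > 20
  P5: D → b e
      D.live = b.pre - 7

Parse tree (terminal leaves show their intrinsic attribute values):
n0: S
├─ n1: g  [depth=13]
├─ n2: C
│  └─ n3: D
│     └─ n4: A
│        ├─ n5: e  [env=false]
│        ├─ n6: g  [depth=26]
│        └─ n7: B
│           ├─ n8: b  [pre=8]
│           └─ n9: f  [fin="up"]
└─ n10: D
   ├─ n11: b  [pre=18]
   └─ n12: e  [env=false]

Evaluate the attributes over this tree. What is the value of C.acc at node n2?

1. n1.depth = 13  [terminal]
2. n2.tag = "rp"  ["rp"]
3. n3.idx = -6  [len(C.tag) - 8]
4. n4.lim = 4  [D.idx * -2 - 8]
5. n5.env = false  [terminal]
6. n6.depth = 26  [terminal]
7. n7.val = 16  [A.lim + 12]
8. n7.ok = 20  [A.lim + 16]
9. n8.pre = 8  [terminal]
10. n9.fin = "up"  [terminal]
11. n7.sig = false  [B.ok > 20]
12. n7.cnt = false  [B.ok > 20]
13. n4.env = 4  [g.depth + A.lim - 26]
14. n4.hot = 0  [g.depth * 2 - 52]
15. n4.idx = 24  [A.lim * -1 + 28]
16. n3.live = -9  [A.hot * -2 - 9]
17. n2.live = 24  [len(C.tag) + 22]
18. n2.acc = -5  [D.live + 4]
19. n10.idx = 27  [g.depth + 14]
20. n11.pre = 18  [terminal]
21. n12.env = false  [terminal]
22. n10.live = 11  [b.pre - 7]
23. n0.acc = 4  [C.live + D.live - 31]
24. n0.fin = true  [C.live == 24]
25. n0.key = "qy"  ["qy"]
26. n0.cnt = "xm"  ["xm"]

-5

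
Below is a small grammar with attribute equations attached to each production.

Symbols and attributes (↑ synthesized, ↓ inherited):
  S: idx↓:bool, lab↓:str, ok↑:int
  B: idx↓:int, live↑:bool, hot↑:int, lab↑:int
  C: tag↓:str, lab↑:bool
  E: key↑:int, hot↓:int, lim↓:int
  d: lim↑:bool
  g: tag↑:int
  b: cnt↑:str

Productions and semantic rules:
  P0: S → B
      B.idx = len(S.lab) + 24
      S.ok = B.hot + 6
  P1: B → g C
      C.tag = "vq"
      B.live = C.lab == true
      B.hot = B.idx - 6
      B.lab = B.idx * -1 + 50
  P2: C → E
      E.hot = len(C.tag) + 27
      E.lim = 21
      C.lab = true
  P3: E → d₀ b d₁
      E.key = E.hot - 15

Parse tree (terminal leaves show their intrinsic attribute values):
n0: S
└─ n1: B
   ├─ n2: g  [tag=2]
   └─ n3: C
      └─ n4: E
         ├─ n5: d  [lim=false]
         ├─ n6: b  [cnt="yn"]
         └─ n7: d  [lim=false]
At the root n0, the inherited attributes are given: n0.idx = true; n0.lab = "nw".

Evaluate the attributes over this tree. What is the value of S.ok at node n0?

1. n0.idx = true  [given at root]
2. n0.lab = "nw"  [given at root]
3. n1.idx = 26  [len(S.lab) + 24]
4. n2.tag = 2  [terminal]
5. n3.tag = "vq"  ["vq"]
6. n4.hot = 29  [len(C.tag) + 27]
7. n4.lim = 21  [21]
8. n5.lim = false  [terminal]
9. n6.cnt = "yn"  [terminal]
10. n7.lim = false  [terminal]
11. n4.key = 14  [E.hot - 15]
12. n3.lab = true  [true]
13. n1.live = true  [C.lab == true]
14. n1.hot = 20  [B.idx - 6]
15. n1.lab = 24  [B.idx * -1 + 50]
16. n0.ok = 26  [B.hot + 6]

26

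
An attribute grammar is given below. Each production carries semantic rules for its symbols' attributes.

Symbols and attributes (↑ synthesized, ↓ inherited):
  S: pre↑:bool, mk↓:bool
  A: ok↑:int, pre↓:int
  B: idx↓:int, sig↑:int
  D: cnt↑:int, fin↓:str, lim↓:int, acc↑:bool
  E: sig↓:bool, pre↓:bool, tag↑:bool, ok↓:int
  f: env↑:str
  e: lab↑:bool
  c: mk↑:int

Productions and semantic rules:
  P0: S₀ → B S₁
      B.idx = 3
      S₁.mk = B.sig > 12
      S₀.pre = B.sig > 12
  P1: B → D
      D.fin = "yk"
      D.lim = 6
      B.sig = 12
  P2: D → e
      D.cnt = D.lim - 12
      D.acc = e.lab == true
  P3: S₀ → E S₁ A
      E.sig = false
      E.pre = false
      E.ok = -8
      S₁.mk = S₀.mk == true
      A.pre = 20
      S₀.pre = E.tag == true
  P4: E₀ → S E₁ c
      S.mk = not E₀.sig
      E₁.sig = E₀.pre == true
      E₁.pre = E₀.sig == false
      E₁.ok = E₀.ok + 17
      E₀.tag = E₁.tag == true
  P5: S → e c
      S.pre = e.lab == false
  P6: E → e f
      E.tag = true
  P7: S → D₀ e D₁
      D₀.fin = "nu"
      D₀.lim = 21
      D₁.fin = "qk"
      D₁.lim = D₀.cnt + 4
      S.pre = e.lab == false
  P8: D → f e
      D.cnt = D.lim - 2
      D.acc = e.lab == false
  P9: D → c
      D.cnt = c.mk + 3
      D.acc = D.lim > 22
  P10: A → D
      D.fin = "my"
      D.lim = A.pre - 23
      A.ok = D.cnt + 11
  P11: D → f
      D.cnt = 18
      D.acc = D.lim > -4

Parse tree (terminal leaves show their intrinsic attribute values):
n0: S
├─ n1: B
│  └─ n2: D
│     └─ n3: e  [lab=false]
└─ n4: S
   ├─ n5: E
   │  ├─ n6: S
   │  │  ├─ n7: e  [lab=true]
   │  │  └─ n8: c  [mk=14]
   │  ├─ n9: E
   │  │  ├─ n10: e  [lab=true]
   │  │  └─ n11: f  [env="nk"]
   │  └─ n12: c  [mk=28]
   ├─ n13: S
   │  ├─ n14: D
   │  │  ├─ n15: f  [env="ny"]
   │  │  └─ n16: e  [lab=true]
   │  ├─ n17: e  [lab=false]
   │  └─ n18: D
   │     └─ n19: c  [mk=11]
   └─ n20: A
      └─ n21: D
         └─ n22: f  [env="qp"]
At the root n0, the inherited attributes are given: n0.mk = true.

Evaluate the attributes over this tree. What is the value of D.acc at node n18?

1. n0.mk = true  [given at root]
2. n1.idx = 3  [3]
3. n2.fin = "yk"  ["yk"]
4. n2.lim = 6  [6]
5. n3.lab = false  [terminal]
6. n2.cnt = -6  [D.lim - 12]
7. n2.acc = false  [e.lab == true]
8. n1.sig = 12  [12]
9. n4.mk = false  [B.sig > 12]
10. n5.sig = false  [false]
11. n5.pre = false  [false]
12. n5.ok = -8  [-8]
13. n6.mk = true  [not E₀.sig]
14. n7.lab = true  [terminal]
15. n8.mk = 14  [terminal]
16. n6.pre = false  [e.lab == false]
17. n9.sig = false  [E₀.pre == true]
18. n9.pre = true  [E₀.sig == false]
19. n9.ok = 9  [E₀.ok + 17]
20. n10.lab = true  [terminal]
21. n11.env = "nk"  [terminal]
22. n9.tag = true  [true]
23. n12.mk = 28  [terminal]
24. n5.tag = true  [E₁.tag == true]
25. n13.mk = false  [S₀.mk == true]
26. n14.fin = "nu"  ["nu"]
27. n14.lim = 21  [21]
28. n15.env = "ny"  [terminal]
29. n16.lab = true  [terminal]
30. n14.cnt = 19  [D.lim - 2]
31. n14.acc = false  [e.lab == false]
32. n17.lab = false  [terminal]
33. n18.fin = "qk"  ["qk"]
34. n18.lim = 23  [D₀.cnt + 4]
35. n19.mk = 11  [terminal]
36. n18.cnt = 14  [c.mk + 3]
37. n18.acc = true  [D.lim > 22]
38. n13.pre = true  [e.lab == false]
39. n20.pre = 20  [20]
40. n21.fin = "my"  ["my"]
41. n21.lim = -3  [A.pre - 23]
42. n22.env = "qp"  [terminal]
43. n21.cnt = 18  [18]
44. n21.acc = true  [D.lim > -4]
45. n20.ok = 29  [D.cnt + 11]
46. n4.pre = true  [E.tag == true]
47. n0.pre = false  [B.sig > 12]

true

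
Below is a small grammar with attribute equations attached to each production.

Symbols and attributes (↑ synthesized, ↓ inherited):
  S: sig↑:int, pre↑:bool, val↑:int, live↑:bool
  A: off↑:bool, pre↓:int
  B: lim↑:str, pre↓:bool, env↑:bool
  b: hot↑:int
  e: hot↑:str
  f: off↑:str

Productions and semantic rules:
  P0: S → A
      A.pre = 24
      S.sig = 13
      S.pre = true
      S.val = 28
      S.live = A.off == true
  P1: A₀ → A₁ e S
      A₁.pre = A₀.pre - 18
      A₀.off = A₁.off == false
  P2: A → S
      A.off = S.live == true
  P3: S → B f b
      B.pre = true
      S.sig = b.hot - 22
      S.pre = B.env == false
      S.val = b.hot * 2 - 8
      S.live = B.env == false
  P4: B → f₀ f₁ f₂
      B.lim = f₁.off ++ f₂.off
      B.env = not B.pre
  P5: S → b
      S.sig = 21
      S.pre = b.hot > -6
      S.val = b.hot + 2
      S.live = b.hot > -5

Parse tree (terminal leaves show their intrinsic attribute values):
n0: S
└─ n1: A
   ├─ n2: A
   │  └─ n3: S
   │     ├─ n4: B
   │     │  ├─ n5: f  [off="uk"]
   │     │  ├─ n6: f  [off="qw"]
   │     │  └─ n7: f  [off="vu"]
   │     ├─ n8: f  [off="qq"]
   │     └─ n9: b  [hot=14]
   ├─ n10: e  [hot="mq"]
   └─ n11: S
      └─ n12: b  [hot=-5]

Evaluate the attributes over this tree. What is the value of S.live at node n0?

1. n1.pre = 24  [24]
2. n2.pre = 6  [A₀.pre - 18]
3. n4.pre = true  [true]
4. n5.off = "uk"  [terminal]
5. n6.off = "qw"  [terminal]
6. n7.off = "vu"  [terminal]
7. n4.lim = "qwvu"  [f₁.off ++ f₂.off]
8. n4.env = false  [not B.pre]
9. n8.off = "qq"  [terminal]
10. n9.hot = 14  [terminal]
11. n3.sig = -8  [b.hot - 22]
12. n3.pre = true  [B.env == false]
13. n3.val = 20  [b.hot * 2 - 8]
14. n3.live = true  [B.env == false]
15. n2.off = true  [S.live == true]
16. n10.hot = "mq"  [terminal]
17. n12.hot = -5  [terminal]
18. n11.sig = 21  [21]
19. n11.pre = true  [b.hot > -6]
20. n11.val = -3  [b.hot + 2]
21. n11.live = false  [b.hot > -5]
22. n1.off = false  [A₁.off == false]
23. n0.sig = 13  [13]
24. n0.pre = true  [true]
25. n0.val = 28  [28]
26. n0.live = false  [A.off == true]

false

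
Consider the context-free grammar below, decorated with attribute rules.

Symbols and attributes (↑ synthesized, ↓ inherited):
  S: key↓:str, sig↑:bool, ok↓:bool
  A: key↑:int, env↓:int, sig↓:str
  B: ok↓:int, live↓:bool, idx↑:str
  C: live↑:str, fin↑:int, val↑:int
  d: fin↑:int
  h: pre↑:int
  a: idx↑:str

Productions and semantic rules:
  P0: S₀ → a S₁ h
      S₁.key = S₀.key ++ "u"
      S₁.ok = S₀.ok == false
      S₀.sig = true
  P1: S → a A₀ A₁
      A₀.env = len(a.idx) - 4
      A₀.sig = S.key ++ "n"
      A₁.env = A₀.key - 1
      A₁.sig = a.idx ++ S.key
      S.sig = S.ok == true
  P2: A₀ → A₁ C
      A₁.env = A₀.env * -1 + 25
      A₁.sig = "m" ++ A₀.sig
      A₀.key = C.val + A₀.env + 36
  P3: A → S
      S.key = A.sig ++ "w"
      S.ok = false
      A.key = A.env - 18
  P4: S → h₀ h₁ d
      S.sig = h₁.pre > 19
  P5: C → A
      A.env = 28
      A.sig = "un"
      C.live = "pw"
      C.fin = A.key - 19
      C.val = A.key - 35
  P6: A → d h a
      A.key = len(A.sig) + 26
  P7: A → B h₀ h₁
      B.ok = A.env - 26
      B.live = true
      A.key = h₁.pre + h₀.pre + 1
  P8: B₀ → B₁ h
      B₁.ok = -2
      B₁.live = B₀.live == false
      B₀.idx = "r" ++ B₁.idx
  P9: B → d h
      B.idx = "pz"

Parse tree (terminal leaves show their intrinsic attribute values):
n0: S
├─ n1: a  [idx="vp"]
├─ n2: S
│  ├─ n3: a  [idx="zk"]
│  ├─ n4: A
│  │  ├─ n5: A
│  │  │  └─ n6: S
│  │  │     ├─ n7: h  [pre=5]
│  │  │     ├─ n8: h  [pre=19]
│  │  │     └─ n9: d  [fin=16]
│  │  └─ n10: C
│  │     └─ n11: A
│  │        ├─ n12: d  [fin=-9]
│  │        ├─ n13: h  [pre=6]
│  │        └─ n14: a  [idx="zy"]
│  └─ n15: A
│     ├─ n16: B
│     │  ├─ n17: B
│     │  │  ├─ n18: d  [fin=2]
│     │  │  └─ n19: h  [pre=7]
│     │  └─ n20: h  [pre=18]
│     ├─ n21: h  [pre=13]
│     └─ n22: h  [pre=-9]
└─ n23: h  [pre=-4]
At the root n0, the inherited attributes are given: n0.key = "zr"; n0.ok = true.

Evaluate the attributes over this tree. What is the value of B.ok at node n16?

1. n0.key = "zr"  [given at root]
2. n0.ok = true  [given at root]
3. n1.idx = "vp"  [terminal]
4. n2.key = "zru"  [S₀.key ++ "u"]
5. n2.ok = false  [S₀.ok == false]
6. n3.idx = "zk"  [terminal]
7. n4.env = -2  [len(a.idx) - 4]
8. n4.sig = "zrun"  [S.key ++ "n"]
9. n5.env = 27  [A₀.env * -1 + 25]
10. n5.sig = "mzrun"  ["m" ++ A₀.sig]
11. n6.key = "mzrunw"  [A.sig ++ "w"]
12. n6.ok = false  [false]
13. n7.pre = 5  [terminal]
14. n8.pre = 19  [terminal]
15. n9.fin = 16  [terminal]
16. n6.sig = false  [h₁.pre > 19]
17. n5.key = 9  [A.env - 18]
18. n11.env = 28  [28]
19. n11.sig = "un"  ["un"]
20. n12.fin = -9  [terminal]
21. n13.pre = 6  [terminal]
22. n14.idx = "zy"  [terminal]
23. n11.key = 28  [len(A.sig) + 26]
24. n10.live = "pw"  ["pw"]
25. n10.fin = 9  [A.key - 19]
26. n10.val = -7  [A.key - 35]
27. n4.key = 27  [C.val + A₀.env + 36]
28. n15.env = 26  [A₀.key - 1]
29. n15.sig = "zkzru"  [a.idx ++ S.key]
30. n16.ok = 0  [A.env - 26]
31. n16.live = true  [true]
32. n17.ok = -2  [-2]
33. n17.live = false  [B₀.live == false]
34. n18.fin = 2  [terminal]
35. n19.pre = 7  [terminal]
36. n17.idx = "pz"  ["pz"]
37. n20.pre = 18  [terminal]
38. n16.idx = "rpz"  ["r" ++ B₁.idx]
39. n21.pre = 13  [terminal]
40. n22.pre = -9  [terminal]
41. n15.key = 5  [h₁.pre + h₀.pre + 1]
42. n2.sig = false  [S.ok == true]
43. n23.pre = -4  [terminal]
44. n0.sig = true  [true]

0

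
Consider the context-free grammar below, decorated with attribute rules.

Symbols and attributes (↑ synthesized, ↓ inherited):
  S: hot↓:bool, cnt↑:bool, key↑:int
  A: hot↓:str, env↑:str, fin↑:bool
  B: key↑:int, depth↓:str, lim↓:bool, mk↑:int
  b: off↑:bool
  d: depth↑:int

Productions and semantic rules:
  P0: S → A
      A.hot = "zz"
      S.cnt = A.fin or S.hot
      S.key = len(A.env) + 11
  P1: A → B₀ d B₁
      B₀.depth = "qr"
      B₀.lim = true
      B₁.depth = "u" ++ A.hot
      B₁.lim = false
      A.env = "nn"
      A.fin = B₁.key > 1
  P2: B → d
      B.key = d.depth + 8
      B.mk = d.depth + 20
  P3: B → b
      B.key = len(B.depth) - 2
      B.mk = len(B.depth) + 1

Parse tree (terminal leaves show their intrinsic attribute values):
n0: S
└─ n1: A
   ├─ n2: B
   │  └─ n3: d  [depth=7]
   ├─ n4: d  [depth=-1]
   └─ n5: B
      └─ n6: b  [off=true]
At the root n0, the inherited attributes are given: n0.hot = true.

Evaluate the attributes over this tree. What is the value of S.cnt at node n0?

1. n0.hot = true  [given at root]
2. n1.hot = "zz"  ["zz"]
3. n2.depth = "qr"  ["qr"]
4. n2.lim = true  [true]
5. n3.depth = 7  [terminal]
6. n2.key = 15  [d.depth + 8]
7. n2.mk = 27  [d.depth + 20]
8. n4.depth = -1  [terminal]
9. n5.depth = "uzz"  ["u" ++ A.hot]
10. n5.lim = false  [false]
11. n6.off = true  [terminal]
12. n5.key = 1  [len(B.depth) - 2]
13. n5.mk = 4  [len(B.depth) + 1]
14. n1.env = "nn"  ["nn"]
15. n1.fin = false  [B₁.key > 1]
16. n0.cnt = true  [A.fin or S.hot]
17. n0.key = 13  [len(A.env) + 11]

true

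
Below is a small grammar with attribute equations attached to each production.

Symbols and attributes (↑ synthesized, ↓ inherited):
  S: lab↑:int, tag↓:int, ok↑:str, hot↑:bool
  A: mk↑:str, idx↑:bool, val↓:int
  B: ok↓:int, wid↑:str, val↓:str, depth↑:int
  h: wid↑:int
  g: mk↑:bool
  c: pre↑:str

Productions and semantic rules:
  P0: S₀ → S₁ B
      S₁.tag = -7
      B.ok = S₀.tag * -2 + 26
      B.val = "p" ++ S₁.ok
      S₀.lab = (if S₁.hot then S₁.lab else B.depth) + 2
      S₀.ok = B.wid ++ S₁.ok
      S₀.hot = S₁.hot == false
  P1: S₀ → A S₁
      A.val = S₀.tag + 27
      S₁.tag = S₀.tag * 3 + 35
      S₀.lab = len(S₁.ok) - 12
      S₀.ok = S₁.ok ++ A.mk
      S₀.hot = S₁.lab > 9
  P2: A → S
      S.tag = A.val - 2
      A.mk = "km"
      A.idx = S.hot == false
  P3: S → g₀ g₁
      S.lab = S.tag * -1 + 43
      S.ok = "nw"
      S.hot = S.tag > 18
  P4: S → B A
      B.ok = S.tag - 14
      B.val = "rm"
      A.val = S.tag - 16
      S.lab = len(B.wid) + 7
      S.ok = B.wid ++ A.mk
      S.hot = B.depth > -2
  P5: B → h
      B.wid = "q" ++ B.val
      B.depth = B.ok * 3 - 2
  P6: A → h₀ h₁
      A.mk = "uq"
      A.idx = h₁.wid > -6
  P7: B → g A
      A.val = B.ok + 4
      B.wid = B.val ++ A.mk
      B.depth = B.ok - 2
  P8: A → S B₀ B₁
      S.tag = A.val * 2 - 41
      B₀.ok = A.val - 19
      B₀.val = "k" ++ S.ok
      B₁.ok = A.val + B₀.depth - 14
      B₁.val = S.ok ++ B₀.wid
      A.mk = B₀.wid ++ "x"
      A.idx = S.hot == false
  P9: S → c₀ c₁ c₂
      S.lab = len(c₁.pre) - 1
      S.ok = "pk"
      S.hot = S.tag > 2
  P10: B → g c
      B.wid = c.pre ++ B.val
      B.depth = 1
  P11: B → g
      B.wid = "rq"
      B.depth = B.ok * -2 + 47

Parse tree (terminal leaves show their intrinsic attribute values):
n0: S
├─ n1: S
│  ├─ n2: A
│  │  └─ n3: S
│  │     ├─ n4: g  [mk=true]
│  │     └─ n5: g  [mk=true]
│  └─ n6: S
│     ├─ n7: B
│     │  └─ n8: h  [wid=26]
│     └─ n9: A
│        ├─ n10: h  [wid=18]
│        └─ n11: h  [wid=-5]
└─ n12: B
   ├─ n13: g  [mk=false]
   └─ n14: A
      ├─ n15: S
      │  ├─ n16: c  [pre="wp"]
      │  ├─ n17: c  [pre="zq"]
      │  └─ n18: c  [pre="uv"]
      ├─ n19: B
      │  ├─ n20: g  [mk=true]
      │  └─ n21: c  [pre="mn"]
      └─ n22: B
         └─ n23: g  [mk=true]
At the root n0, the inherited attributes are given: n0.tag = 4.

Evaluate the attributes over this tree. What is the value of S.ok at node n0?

"pqrmuqkmmnkpkxqrmuqkm"

1. n0.tag = 4  [given at root]
2. n1.tag = -7  [-7]
3. n2.val = 20  [S₀.tag + 27]
4. n3.tag = 18  [A.val - 2]
5. n4.mk = true  [terminal]
6. n5.mk = true  [terminal]
7. n3.lab = 25  [S.tag * -1 + 43]
8. n3.ok = "nw"  ["nw"]
9. n3.hot = false  [S.tag > 18]
10. n2.mk = "km"  ["km"]
11. n2.idx = true  [S.hot == false]
12. n6.tag = 14  [S₀.tag * 3 + 35]
13. n7.ok = 0  [S.tag - 14]
14. n7.val = "rm"  ["rm"]
15. n8.wid = 26  [terminal]
16. n7.wid = "qrm"  ["q" ++ B.val]
17. n7.depth = -2  [B.ok * 3 - 2]
18. n9.val = -2  [S.tag - 16]
19. n10.wid = 18  [terminal]
20. n11.wid = -5  [terminal]
21. n9.mk = "uq"  ["uq"]
22. n9.idx = true  [h₁.wid > -6]
23. n6.lab = 10  [len(B.wid) + 7]
24. n6.ok = "qrmuq"  [B.wid ++ A.mk]
25. n6.hot = false  [B.depth > -2]
26. n1.lab = -7  [len(S₁.ok) - 12]
27. n1.ok = "qrmuqkm"  [S₁.ok ++ A.mk]
28. n1.hot = true  [S₁.lab > 9]
29. n12.ok = 18  [S₀.tag * -2 + 26]
30. n12.val = "pqrmuqkm"  ["p" ++ S₁.ok]
31. n13.mk = false  [terminal]
32. n14.val = 22  [B.ok + 4]
33. n15.tag = 3  [A.val * 2 - 41]
34. n16.pre = "wp"  [terminal]
35. n17.pre = "zq"  [terminal]
36. n18.pre = "uv"  [terminal]
37. n15.lab = 1  [len(c₁.pre) - 1]
38. n15.ok = "pk"  ["pk"]
39. n15.hot = true  [S.tag > 2]
40. n19.ok = 3  [A.val - 19]
41. n19.val = "kpk"  ["k" ++ S.ok]
42. n20.mk = true  [terminal]
43. n21.pre = "mn"  [terminal]
44. n19.wid = "mnkpk"  [c.pre ++ B.val]
45. n19.depth = 1  [1]
46. n22.ok = 9  [A.val + B₀.depth - 14]
47. n22.val = "pkmnkpk"  [S.ok ++ B₀.wid]
48. n23.mk = true  [terminal]
49. n22.wid = "rq"  ["rq"]
50. n22.depth = 29  [B.ok * -2 + 47]
51. n14.mk = "mnkpkx"  [B₀.wid ++ "x"]
52. n14.idx = false  [S.hot == false]
53. n12.wid = "pqrmuqkmmnkpkx"  [B.val ++ A.mk]
54. n12.depth = 16  [B.ok - 2]
55. n0.lab = -5  [(if S₁.hot then S₁.lab else B.depth) + 2]
56. n0.ok = "pqrmuqkmmnkpkxqrmuqkm"  [B.wid ++ S₁.ok]
57. n0.hot = false  [S₁.hot == false]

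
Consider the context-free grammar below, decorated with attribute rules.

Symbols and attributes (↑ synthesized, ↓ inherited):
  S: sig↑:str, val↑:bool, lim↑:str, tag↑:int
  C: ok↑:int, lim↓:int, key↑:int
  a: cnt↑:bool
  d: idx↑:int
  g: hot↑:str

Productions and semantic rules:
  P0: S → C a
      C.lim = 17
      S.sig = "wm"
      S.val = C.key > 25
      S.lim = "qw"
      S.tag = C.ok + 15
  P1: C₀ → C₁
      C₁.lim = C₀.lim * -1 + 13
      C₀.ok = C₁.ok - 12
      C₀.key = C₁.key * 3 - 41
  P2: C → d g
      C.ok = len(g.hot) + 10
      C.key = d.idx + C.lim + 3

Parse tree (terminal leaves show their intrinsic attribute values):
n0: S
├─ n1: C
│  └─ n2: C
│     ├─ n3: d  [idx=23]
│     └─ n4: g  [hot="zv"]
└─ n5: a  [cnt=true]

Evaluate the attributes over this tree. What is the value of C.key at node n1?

25

1. n1.lim = 17  [17]
2. n2.lim = -4  [C₀.lim * -1 + 13]
3. n3.idx = 23  [terminal]
4. n4.hot = "zv"  [terminal]
5. n2.ok = 12  [len(g.hot) + 10]
6. n2.key = 22  [d.idx + C.lim + 3]
7. n1.ok = 0  [C₁.ok - 12]
8. n1.key = 25  [C₁.key * 3 - 41]
9. n5.cnt = true  [terminal]
10. n0.sig = "wm"  ["wm"]
11. n0.val = false  [C.key > 25]
12. n0.lim = "qw"  ["qw"]
13. n0.tag = 15  [C.ok + 15]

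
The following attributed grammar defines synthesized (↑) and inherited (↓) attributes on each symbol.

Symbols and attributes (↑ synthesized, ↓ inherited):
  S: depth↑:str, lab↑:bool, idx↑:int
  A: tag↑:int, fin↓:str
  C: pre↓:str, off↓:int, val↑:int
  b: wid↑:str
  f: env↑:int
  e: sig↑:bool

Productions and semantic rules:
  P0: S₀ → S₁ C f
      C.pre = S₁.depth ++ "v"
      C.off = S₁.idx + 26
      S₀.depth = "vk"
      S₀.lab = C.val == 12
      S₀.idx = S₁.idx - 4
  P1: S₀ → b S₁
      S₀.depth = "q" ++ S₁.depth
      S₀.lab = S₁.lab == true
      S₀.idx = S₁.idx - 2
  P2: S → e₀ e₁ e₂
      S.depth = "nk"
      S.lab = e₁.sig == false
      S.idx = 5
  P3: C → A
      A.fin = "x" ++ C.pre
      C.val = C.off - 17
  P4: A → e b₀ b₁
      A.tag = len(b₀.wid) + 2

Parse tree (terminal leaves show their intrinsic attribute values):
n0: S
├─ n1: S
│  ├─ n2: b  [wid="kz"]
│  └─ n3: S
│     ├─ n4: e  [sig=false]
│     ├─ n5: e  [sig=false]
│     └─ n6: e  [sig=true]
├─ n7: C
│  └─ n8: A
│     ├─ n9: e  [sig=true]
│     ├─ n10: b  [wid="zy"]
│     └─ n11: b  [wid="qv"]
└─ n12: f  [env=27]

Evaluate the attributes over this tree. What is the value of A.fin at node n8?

"xqnkv"

1. n2.wid = "kz"  [terminal]
2. n4.sig = false  [terminal]
3. n5.sig = false  [terminal]
4. n6.sig = true  [terminal]
5. n3.depth = "nk"  ["nk"]
6. n3.lab = true  [e₁.sig == false]
7. n3.idx = 5  [5]
8. n1.depth = "qnk"  ["q" ++ S₁.depth]
9. n1.lab = true  [S₁.lab == true]
10. n1.idx = 3  [S₁.idx - 2]
11. n7.pre = "qnkv"  [S₁.depth ++ "v"]
12. n7.off = 29  [S₁.idx + 26]
13. n8.fin = "xqnkv"  ["x" ++ C.pre]
14. n9.sig = true  [terminal]
15. n10.wid = "zy"  [terminal]
16. n11.wid = "qv"  [terminal]
17. n8.tag = 4  [len(b₀.wid) + 2]
18. n7.val = 12  [C.off - 17]
19. n12.env = 27  [terminal]
20. n0.depth = "vk"  ["vk"]
21. n0.lab = true  [C.val == 12]
22. n0.idx = -1  [S₁.idx - 4]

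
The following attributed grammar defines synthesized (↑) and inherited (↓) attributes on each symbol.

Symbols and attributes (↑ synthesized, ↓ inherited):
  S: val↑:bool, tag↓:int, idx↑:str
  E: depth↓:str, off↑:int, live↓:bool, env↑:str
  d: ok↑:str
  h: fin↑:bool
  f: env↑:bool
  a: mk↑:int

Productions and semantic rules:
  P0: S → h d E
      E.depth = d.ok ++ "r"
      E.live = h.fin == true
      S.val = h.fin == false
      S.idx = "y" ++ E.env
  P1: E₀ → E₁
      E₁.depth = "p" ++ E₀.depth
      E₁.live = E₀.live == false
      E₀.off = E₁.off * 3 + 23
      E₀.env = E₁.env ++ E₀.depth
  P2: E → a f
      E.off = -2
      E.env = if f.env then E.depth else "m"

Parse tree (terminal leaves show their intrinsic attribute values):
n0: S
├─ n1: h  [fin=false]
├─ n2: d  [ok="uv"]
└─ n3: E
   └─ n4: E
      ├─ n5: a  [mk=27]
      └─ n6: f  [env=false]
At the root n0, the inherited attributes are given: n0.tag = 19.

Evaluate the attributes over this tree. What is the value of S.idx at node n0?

1. n0.tag = 19  [given at root]
2. n1.fin = false  [terminal]
3. n2.ok = "uv"  [terminal]
4. n3.depth = "uvr"  [d.ok ++ "r"]
5. n3.live = false  [h.fin == true]
6. n4.depth = "puvr"  ["p" ++ E₀.depth]
7. n4.live = true  [E₀.live == false]
8. n5.mk = 27  [terminal]
9. n6.env = false  [terminal]
10. n4.off = -2  [-2]
11. n4.env = "m"  [if f.env then E.depth else "m"]
12. n3.off = 17  [E₁.off * 3 + 23]
13. n3.env = "muvr"  [E₁.env ++ E₀.depth]
14. n0.val = true  [h.fin == false]
15. n0.idx = "ymuvr"  ["y" ++ E.env]

"ymuvr"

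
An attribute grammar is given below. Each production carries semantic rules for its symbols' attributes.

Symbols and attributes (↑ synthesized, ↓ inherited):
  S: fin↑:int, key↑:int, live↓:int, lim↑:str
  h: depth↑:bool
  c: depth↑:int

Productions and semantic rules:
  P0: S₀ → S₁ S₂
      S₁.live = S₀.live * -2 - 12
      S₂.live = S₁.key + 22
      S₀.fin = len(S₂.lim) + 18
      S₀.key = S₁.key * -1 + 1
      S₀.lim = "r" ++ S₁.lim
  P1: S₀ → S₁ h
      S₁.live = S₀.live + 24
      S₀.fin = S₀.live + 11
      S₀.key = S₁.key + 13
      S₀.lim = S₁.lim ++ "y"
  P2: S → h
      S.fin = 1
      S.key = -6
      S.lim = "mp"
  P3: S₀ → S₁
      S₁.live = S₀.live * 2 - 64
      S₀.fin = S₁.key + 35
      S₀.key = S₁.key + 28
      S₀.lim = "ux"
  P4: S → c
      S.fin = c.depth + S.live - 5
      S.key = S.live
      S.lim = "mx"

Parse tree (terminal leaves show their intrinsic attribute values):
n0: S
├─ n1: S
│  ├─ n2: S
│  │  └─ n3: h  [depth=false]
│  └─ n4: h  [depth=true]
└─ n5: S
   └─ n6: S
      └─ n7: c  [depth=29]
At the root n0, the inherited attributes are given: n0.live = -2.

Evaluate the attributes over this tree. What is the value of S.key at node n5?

22

1. n0.live = -2  [given at root]
2. n1.live = -8  [S₀.live * -2 - 12]
3. n2.live = 16  [S₀.live + 24]
4. n3.depth = false  [terminal]
5. n2.fin = 1  [1]
6. n2.key = -6  [-6]
7. n2.lim = "mp"  ["mp"]
8. n4.depth = true  [terminal]
9. n1.fin = 3  [S₀.live + 11]
10. n1.key = 7  [S₁.key + 13]
11. n1.lim = "mpy"  [S₁.lim ++ "y"]
12. n5.live = 29  [S₁.key + 22]
13. n6.live = -6  [S₀.live * 2 - 64]
14. n7.depth = 29  [terminal]
15. n6.fin = 18  [c.depth + S.live - 5]
16. n6.key = -6  [S.live]
17. n6.lim = "mx"  ["mx"]
18. n5.fin = 29  [S₁.key + 35]
19. n5.key = 22  [S₁.key + 28]
20. n5.lim = "ux"  ["ux"]
21. n0.fin = 20  [len(S₂.lim) + 18]
22. n0.key = -6  [S₁.key * -1 + 1]
23. n0.lim = "rmpy"  ["r" ++ S₁.lim]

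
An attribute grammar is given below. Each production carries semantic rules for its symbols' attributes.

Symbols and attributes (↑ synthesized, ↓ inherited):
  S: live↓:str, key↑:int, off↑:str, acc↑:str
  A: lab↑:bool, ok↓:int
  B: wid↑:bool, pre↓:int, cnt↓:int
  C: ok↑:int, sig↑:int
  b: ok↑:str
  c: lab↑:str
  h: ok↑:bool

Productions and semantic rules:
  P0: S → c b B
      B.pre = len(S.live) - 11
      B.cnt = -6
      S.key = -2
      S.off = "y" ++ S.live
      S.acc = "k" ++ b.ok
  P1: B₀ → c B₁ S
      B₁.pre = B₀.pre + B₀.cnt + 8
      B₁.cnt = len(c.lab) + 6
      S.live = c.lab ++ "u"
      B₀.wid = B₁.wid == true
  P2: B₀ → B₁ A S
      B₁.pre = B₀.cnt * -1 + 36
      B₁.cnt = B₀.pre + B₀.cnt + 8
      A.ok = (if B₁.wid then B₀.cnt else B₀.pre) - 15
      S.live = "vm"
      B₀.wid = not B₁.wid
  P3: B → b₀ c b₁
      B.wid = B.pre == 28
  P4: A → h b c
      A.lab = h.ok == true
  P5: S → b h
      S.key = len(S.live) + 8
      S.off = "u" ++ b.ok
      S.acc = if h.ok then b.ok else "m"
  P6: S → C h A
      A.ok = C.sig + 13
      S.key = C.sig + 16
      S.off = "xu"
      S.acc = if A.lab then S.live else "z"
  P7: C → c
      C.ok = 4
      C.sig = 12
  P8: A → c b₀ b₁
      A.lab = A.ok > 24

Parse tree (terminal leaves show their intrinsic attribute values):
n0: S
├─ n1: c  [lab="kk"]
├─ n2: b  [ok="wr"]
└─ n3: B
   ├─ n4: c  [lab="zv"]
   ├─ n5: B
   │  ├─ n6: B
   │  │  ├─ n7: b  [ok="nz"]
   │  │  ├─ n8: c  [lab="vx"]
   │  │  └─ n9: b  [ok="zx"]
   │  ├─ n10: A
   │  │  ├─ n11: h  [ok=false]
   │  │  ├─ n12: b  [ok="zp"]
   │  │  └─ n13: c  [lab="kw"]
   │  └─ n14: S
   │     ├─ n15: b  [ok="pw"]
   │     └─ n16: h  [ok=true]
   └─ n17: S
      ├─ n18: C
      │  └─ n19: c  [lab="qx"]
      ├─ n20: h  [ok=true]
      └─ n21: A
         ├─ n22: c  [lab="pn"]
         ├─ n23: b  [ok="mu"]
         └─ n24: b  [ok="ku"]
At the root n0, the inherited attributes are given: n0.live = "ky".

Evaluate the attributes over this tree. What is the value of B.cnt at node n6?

1. n0.live = "ky"  [given at root]
2. n1.lab = "kk"  [terminal]
3. n2.ok = "wr"  [terminal]
4. n3.pre = -9  [len(S.live) - 11]
5. n3.cnt = -6  [-6]
6. n4.lab = "zv"  [terminal]
7. n5.pre = -7  [B₀.pre + B₀.cnt + 8]
8. n5.cnt = 8  [len(c.lab) + 6]
9. n6.pre = 28  [B₀.cnt * -1 + 36]
10. n6.cnt = 9  [B₀.pre + B₀.cnt + 8]
11. n7.ok = "nz"  [terminal]
12. n8.lab = "vx"  [terminal]
13. n9.ok = "zx"  [terminal]
14. n6.wid = true  [B.pre == 28]
15. n10.ok = -7  [(if B₁.wid then B₀.cnt else B₀.pre) - 15]
16. n11.ok = false  [terminal]
17. n12.ok = "zp"  [terminal]
18. n13.lab = "kw"  [terminal]
19. n10.lab = false  [h.ok == true]
20. n14.live = "vm"  ["vm"]
21. n15.ok = "pw"  [terminal]
22. n16.ok = true  [terminal]
23. n14.key = 10  [len(S.live) + 8]
24. n14.off = "upw"  ["u" ++ b.ok]
25. n14.acc = "pw"  [if h.ok then b.ok else "m"]
26. n5.wid = false  [not B₁.wid]
27. n17.live = "zvu"  [c.lab ++ "u"]
28. n19.lab = "qx"  [terminal]
29. n18.ok = 4  [4]
30. n18.sig = 12  [12]
31. n20.ok = true  [terminal]
32. n21.ok = 25  [C.sig + 13]
33. n22.lab = "pn"  [terminal]
34. n23.ok = "mu"  [terminal]
35. n24.ok = "ku"  [terminal]
36. n21.lab = true  [A.ok > 24]
37. n17.key = 28  [C.sig + 16]
38. n17.off = "xu"  ["xu"]
39. n17.acc = "zvu"  [if A.lab then S.live else "z"]
40. n3.wid = false  [B₁.wid == true]
41. n0.key = -2  [-2]
42. n0.off = "yky"  ["y" ++ S.live]
43. n0.acc = "kwr"  ["k" ++ b.ok]

9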